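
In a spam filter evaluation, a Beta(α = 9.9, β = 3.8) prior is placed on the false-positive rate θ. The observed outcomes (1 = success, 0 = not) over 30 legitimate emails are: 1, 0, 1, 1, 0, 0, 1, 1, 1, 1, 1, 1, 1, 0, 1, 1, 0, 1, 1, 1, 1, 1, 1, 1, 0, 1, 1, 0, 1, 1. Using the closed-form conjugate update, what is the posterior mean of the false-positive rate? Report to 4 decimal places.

The Beta prior is conjugate to a Binomial/Bernoulli likelihood; the update adds successes to α and failures to β.
Posterior: Beta(α+k, β+n−k) = Beta(9.9+23, 3.8+7) = Beta(32.9, 10.8).
Posterior mean = α/(α+β) = 32.9/43.7 = 0.7529.

0.7529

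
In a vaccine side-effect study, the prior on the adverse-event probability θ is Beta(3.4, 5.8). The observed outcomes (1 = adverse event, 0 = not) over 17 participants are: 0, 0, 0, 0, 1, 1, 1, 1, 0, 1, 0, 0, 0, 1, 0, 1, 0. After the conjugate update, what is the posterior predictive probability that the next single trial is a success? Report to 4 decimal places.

0.3969

The Beta prior is conjugate to a Binomial/Bernoulli likelihood; the update adds successes to α and failures to β.
Posterior: Beta(α+k, β+n−k) = Beta(3.4+7, 5.8+10) = Beta(10.4, 15.8).
For a single future Bernoulli trial, P(success | data) = α/(α+β) = 0.3969.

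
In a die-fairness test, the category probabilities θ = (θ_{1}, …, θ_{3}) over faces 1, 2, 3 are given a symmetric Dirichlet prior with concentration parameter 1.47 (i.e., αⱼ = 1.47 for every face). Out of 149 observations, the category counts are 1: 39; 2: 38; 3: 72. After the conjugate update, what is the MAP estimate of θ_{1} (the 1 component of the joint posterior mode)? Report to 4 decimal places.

0.2624

The Dirichlet prior is conjugate to the Multinomial likelihood: each posterior αⱼ = prior αⱼ + observed count nⱼ.
Posterior concentration: (40.47, 39.47, 73.47), total = 153.41.
Joint mode component: (α_{1}−1)/(Σα−K) = 39.47/150.41 = 0.2624.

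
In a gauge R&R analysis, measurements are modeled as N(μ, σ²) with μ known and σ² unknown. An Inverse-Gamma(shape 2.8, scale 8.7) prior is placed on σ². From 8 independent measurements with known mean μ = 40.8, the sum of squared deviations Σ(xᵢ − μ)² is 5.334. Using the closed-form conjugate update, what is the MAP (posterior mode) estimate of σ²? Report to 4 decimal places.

1.4573

With known mean μ and an Inverse-Gamma(α, β) prior on σ², the Normal likelihood is conjugate: posterior is Inv-Gamma(α + n/2, β + Σ(xᵢ−μ)²/2).
Posterior: Inv-Gamma(2.8 + 8/2, 8.7 + 5.334/2) = Inv-Gamma(6.80, 11.3670).
Mode = β/(α+1) = 11.3670/7.80 = 1.4573.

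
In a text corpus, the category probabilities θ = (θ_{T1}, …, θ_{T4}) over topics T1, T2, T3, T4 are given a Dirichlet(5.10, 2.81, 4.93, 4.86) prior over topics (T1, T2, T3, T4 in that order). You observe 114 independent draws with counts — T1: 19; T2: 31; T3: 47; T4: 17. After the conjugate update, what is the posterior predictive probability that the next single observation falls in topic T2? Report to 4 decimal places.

0.2567

The Dirichlet prior is conjugate to the Multinomial likelihood: each posterior αⱼ = prior αⱼ + observed count nⱼ.
Posterior concentration: (24.10, 33.81, 51.93, 21.86), total = 131.70.
P(next = T2 | data) = α_{T2}/Σα = 0.2567.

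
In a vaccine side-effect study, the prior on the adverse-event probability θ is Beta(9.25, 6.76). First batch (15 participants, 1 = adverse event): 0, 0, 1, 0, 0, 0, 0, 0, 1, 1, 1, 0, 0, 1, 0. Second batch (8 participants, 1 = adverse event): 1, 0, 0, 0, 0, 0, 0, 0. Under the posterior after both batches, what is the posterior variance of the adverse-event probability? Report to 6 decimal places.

0.005951

The Beta prior is conjugate to a Binomial/Bernoulli likelihood; the update adds successes to α and failures to β.
After batch 1: Beta(9.25+5, 6.76+10) = Beta(14.25, 16.76).
After batch 2: Beta(14.25+1, 16.76+7) = Beta(15.25, 23.76).
Var = αβ/((α+β)²(α+β+1)) = 15.25·23.76/(39.01²·40.01) = 0.005951.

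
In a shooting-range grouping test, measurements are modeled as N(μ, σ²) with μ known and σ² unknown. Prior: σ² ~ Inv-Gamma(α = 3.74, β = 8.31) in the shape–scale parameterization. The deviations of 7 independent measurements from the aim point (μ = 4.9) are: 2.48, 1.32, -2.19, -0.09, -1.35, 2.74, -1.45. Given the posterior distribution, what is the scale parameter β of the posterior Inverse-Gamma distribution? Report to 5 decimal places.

20.37480

With known mean μ and an Inverse-Gamma(α, β) prior on σ², the Normal likelihood is conjugate: posterior is Inv-Gamma(α + n/2, β + Σ(xᵢ−μ)²/2).
Σ(xᵢ−μ)² = (2.48)² + (1.32)² + (-2.19)² + (-0.09)² + (-1.35)² + (2.74)² + (-1.45)² = 24.1296.
Posterior: Inv-Gamma(3.74 + 7/2, 8.31 + 24.1296/2) = Inv-Gamma(7.24, 20.37480).
Posterior β = 20.37480.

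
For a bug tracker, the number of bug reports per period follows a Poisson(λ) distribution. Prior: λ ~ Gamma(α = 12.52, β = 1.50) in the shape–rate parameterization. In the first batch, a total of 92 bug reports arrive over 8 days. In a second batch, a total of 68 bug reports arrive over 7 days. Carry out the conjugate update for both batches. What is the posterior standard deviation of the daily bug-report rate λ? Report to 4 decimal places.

With a Gamma(shape α, rate β) prior, the Poisson likelihood is conjugate: the posterior is Gamma(α + ΣXᵢ, β + n).
After batch 1: Gamma(α+S, β+n) = Gamma(12.52+92, 1.50+8) = Gamma(104.52, 9.50).
After batch 2: Gamma(α+S, β+n) = Gamma(104.52+68, 9.50+7) = Gamma(172.52, 16.50).
SD = √α/β = √172.52/16.50 = 0.7960.

0.7960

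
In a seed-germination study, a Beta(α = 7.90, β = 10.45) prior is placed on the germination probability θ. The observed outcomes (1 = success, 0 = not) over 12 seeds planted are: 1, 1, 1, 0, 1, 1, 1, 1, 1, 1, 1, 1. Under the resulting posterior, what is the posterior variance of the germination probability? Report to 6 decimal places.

The Beta prior is conjugate to a Binomial/Bernoulli likelihood; the update adds successes to α and failures to β.
Posterior: Beta(α+k, β+n−k) = Beta(7.90+11, 10.45+1) = Beta(18.90, 11.45).
Var = αβ/((α+β)²(α+β+1)) = 18.90·11.45/(30.35²·31.35) = 0.007494.

0.007494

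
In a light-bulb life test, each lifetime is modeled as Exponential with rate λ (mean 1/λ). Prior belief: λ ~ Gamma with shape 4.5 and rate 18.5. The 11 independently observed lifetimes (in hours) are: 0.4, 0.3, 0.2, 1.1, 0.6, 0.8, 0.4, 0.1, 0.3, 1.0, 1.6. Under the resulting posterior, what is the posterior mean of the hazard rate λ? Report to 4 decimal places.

0.6126

With a Gamma(shape α, rate β) prior on the exponential rate λ, the posterior after n observations with total T = Σxᵢ is Gamma(α+n, β+T).
Sum of observations T = 6.8 hours; n = 11.
Posterior: Gamma(4.5+11, 18.5+6.8) = Gamma(15.5, 25.3).
Posterior mean of λ = α/β = 15.5/25.3 = 0.6126.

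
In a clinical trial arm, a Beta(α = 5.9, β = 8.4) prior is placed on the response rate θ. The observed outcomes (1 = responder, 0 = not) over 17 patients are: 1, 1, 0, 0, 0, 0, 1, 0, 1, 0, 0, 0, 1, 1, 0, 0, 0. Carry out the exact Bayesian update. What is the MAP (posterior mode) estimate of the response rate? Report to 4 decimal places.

The Beta prior is conjugate to a Binomial/Bernoulli likelihood; the update adds successes to α and failures to β.
Posterior: Beta(α+k, β+n−k) = Beta(5.9+6, 8.4+11) = Beta(11.9, 19.4).
Mode of Beta(a,b) for a,b>1 is (a−1)/(a+b−2) = 10.9/29.3 = 0.3720.

0.3720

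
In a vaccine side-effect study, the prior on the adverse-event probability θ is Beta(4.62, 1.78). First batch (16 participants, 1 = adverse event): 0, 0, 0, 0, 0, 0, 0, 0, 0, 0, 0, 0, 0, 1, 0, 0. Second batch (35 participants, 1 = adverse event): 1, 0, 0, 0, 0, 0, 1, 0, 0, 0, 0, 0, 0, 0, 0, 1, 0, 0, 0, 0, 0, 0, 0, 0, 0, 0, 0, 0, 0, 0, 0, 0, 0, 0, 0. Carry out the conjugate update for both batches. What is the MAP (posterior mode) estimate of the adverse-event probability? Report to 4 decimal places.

The Beta prior is conjugate to a Binomial/Bernoulli likelihood; the update adds successes to α and failures to β.
After batch 1: Beta(4.62+1, 1.78+15) = Beta(5.62, 16.78).
After batch 2: Beta(5.62+3, 16.78+32) = Beta(8.62, 48.78).
Mode of Beta(a,b) for a,b>1 is (a−1)/(a+b−2) = 7.62/55.40 = 0.1375.

0.1375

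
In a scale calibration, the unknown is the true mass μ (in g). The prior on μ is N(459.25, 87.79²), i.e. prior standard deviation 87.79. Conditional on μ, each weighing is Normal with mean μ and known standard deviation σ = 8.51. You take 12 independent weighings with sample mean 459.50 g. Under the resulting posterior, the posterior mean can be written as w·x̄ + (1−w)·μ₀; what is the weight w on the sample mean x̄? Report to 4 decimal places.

0.9992

For Normal data with known variance σ², a Normal(μ₀, σ₀²) prior on μ is conjugate. Posterior precision = 1/σ₀² + n/σ²; posterior mean is the precision-weighted average of μ₀ and x̄.
σ₀² = 87.79² = 7707.0841, σ² = 8.51² = 72.4201. Prior precision 1/σ₀² = 1/7707.0841; data precision n/σ² = 12/72.4201.
w = (n/σ²)/(1/σ₀² + n/σ²) = n·σ₀²/(σ² + n·σ₀²) = 12·7707.0841/(72.4201 + 12·7707.0841) = 92485.0092/92557.4293 = 0.9992.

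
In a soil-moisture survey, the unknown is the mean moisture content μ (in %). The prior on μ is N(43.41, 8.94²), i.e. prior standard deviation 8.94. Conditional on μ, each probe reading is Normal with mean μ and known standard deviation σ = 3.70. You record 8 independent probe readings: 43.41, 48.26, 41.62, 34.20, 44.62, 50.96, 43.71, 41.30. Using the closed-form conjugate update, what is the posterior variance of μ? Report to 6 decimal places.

1.675378

For Normal data with known variance σ², a Normal(μ₀, σ₀²) prior on μ is conjugate. Posterior precision = 1/σ₀² + n/σ²; posterior mean is the precision-weighted average of μ₀ and x̄.
σ₀² = 8.94² = 79.9236, σ² = 3.70² = 13.69; σ² + n·σ₀² = 13.69 + 8·79.9236 = 653.0788.
Posterior precision = 1/σ₀² + n/σ² = 1/79.9236 + 8/13.69 = (σ² + n·σ₀²)/(σ₀²σ²) = 653.0788/(79.9236·13.69); posterior variance σₙ² = σ₀²σ²/(σ² + n·σ₀²) = 79.9236·13.69/653.0788 = 1.675378.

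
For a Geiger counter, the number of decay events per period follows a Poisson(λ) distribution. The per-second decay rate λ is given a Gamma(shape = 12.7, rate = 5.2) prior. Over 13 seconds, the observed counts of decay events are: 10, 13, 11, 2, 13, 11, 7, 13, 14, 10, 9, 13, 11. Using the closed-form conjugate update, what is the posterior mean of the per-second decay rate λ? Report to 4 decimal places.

With a Gamma(shape α, rate β) prior, the Poisson likelihood is conjugate: the posterior is Gamma(α + ΣXᵢ, β + n).
Sum of counts S = 137 over n = 13 seconds.
Posterior: Gamma(α+S, β+n) = Gamma(12.7+137, 5.2+13) = Gamma(149.7, 18.2).
Posterior mean = α/β = 149.7/18.2 = 8.2253.

8.2253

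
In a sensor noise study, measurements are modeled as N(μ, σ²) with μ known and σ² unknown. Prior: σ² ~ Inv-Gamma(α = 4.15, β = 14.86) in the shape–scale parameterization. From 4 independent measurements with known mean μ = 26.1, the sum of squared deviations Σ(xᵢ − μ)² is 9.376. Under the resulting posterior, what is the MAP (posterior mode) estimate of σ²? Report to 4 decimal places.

2.7340

With known mean μ and an Inverse-Gamma(α, β) prior on σ², the Normal likelihood is conjugate: posterior is Inv-Gamma(α + n/2, β + Σ(xᵢ−μ)²/2).
Posterior: Inv-Gamma(4.15 + 4/2, 14.86 + 9.376/2) = Inv-Gamma(6.15, 19.5480).
Mode = β/(α+1) = 19.5480/7.15 = 2.7340.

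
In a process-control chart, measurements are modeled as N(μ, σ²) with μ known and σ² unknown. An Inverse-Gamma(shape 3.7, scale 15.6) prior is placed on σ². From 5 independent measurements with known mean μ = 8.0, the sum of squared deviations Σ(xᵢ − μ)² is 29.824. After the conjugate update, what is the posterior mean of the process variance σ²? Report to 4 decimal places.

With known mean μ and an Inverse-Gamma(α, β) prior on σ², the Normal likelihood is conjugate: posterior is Inv-Gamma(α + n/2, β + Σ(xᵢ−μ)²/2).
Posterior: Inv-Gamma(3.7 + 5/2, 15.6 + 29.824/2) = Inv-Gamma(6.20, 30.5120).
E[σ²|data] = β/(α−1) = 30.5120/5.20 = 5.8677.

5.8677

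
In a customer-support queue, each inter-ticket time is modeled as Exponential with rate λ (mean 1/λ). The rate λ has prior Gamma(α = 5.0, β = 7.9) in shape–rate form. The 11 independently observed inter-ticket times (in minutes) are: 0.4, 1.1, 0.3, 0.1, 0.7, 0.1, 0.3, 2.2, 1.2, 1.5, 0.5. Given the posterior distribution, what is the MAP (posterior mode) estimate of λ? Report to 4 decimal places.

0.9202

With a Gamma(shape α, rate β) prior on the exponential rate λ, the posterior after n observations with total T = Σxᵢ is Gamma(α+n, β+T).
Sum of observations T = 8.4 minutes; n = 11.
Posterior: Gamma(5.0+11, 7.9+8.4) = Gamma(16.0, 16.3).
Mode = (α−1)/β = 0.9202.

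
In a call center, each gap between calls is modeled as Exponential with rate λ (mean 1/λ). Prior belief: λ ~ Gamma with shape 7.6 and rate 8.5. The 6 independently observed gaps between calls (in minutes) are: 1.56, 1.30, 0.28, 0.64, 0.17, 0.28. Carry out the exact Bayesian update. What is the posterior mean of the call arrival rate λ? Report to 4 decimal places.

With a Gamma(shape α, rate β) prior on the exponential rate λ, the posterior after n observations with total T = Σxᵢ is Gamma(α+n, β+T).
Sum of observations T = 4.23 minutes; n = 6.
Posterior: Gamma(7.6+6, 8.5+4.23) = Gamma(13.6, 12.73).
Posterior mean of λ = α/β = 13.6/12.73 = 1.0683.

1.0683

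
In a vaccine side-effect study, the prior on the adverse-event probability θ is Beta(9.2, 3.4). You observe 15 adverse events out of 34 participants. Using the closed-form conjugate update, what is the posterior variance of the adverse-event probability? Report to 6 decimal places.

0.005244

The Beta prior is conjugate to a Binomial/Bernoulli likelihood; the update adds successes to α and failures to β.
Posterior: Beta(α+k, β+n−k) = Beta(9.2+15, 3.4+19) = Beta(24.2, 22.4).
Var = αβ/((α+β)²(α+β+1)) = 24.2·22.4/(46.6²·47.6) = 0.005244.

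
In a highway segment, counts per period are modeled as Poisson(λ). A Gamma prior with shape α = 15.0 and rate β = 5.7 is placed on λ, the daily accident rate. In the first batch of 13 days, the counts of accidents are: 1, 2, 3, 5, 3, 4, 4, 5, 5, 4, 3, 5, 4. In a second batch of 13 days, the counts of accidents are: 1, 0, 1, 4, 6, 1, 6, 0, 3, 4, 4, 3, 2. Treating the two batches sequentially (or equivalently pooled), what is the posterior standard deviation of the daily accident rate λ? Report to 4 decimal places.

With a Gamma(shape α, rate β) prior, the Poisson likelihood is conjugate: the posterior is Gamma(α + ΣXᵢ, β + n).
Batch 1: sum of counts S = 48 over n = 13 days.
After batch 1: Gamma(α+S, β+n) = Gamma(15.0+48, 5.7+13) = Gamma(63.0, 18.7).
Batch 2: sum of counts S = 35 over n = 13 days.
After batch 2: Gamma(α+S, β+n) = Gamma(63.0+35, 18.7+13) = Gamma(98.0, 31.7).
SD = √α/β = √98.0/31.7 = 0.3123.

0.3123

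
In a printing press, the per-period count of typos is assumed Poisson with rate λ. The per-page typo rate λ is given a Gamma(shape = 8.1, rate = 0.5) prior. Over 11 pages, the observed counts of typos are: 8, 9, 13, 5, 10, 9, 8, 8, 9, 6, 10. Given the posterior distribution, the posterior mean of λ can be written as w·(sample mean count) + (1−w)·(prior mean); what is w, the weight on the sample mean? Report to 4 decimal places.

0.9565

With a Gamma(shape α, rate β) prior, the Poisson likelihood is conjugate: the posterior is Gamma(α + ΣXᵢ, β + n).
Posterior mean = (α₀+S)/(β₀+n) = [n/(β₀+n)]·(S/n) + [β₀/(β₀+n)]·(α₀/β₀), so only n and β₀ enter the weight.
Weight on data w = n/(β₀+n) = 11/(0.5+11) = 11/11.5 = 0.9565.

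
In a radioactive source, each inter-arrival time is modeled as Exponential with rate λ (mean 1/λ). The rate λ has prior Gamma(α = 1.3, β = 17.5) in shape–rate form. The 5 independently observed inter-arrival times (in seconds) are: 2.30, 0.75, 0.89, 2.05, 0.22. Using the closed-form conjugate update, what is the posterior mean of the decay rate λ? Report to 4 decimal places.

With a Gamma(shape α, rate β) prior on the exponential rate λ, the posterior after n observations with total T = Σxᵢ is Gamma(α+n, β+T).
Sum of observations T = 6.21 seconds; n = 5.
Posterior: Gamma(1.3+5, 17.5+6.21) = Gamma(6.3, 23.71).
Posterior mean of λ = α/β = 6.3/23.71 = 0.2657.

0.2657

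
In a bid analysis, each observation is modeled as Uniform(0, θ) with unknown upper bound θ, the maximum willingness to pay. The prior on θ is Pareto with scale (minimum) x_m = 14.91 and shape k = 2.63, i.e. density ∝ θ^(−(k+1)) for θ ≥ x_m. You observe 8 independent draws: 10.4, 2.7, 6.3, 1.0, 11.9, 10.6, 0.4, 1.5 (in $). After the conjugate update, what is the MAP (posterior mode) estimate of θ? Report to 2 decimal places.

14.91

A Pareto(scale x_m, shape k) prior on the upper bound θ of Uniform(0, θ) is conjugate: posterior is Pareto(max(x_m, max xᵢ), k + n).
Sample maximum = 11.9; prior scale x_m = 14.91 → posterior scale = max = 14.91.
Posterior shape = 2.63 + 8 = 10.63.
The Pareto density is decreasing on [x_m, ∞), so the mode is x_m = 14.91.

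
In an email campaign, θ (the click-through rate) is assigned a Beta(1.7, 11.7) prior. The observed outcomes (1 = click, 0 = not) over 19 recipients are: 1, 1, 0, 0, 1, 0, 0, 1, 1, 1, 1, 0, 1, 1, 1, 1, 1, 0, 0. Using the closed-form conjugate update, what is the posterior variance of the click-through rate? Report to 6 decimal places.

0.007307

The Beta prior is conjugate to a Binomial/Bernoulli likelihood; the update adds successes to α and failures to β.
Posterior: Beta(α+k, β+n−k) = Beta(1.7+12, 11.7+7) = Beta(13.7, 18.7).
Var = αβ/((α+β)²(α+β+1)) = 13.7·18.7/(32.4²·33.4) = 0.007307.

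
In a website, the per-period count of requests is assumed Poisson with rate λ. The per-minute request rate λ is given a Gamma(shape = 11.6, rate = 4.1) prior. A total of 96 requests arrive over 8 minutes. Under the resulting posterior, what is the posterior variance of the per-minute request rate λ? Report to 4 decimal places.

With a Gamma(shape α, rate β) prior, the Poisson likelihood is conjugate: the posterior is Gamma(α + ΣXᵢ, β + n).
Posterior: Gamma(α+S, β+n) = Gamma(11.6+96, 4.1+8) = Gamma(107.6, 12.1).
Var = α/β² = 107.6/12.1² = 0.7349.

0.7349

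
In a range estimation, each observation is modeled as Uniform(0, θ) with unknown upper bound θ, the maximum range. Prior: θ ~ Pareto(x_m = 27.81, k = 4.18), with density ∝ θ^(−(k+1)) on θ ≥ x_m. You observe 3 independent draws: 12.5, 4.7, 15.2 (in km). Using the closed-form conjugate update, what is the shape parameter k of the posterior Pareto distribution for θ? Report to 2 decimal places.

A Pareto(scale x_m, shape k) prior on the upper bound θ of Uniform(0, θ) is conjugate: posterior is Pareto(max(x_m, max xᵢ), k + n).
Sample maximum = 15.2; prior scale x_m = 27.81 → posterior scale = max = 27.81.
Posterior shape = 4.18 + 3 = 7.18.
Posterior shape k = 7.18.

7.18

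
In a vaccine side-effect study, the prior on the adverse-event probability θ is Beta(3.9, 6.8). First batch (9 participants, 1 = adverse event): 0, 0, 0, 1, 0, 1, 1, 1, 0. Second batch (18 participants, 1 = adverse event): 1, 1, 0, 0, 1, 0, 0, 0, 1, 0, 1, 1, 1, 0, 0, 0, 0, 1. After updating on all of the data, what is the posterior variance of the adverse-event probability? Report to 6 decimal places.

The Beta prior is conjugate to a Binomial/Bernoulli likelihood; the update adds successes to α and failures to β.
After batch 1: Beta(3.9+4, 6.8+5) = Beta(7.9, 11.8).
After batch 2: Beta(7.9+8, 11.8+10) = Beta(15.9, 21.8).
Var = αβ/((α+β)²(α+β+1)) = 15.9·21.8/(37.7²·38.7) = 0.006302.

0.006302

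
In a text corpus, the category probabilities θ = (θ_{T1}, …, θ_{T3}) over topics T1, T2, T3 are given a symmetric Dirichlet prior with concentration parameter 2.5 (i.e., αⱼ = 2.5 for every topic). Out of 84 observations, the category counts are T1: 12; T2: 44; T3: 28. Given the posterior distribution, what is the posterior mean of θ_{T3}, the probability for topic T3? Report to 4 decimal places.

The Dirichlet prior is conjugate to the Multinomial likelihood: each posterior αⱼ = prior αⱼ + observed count nⱼ.
Posterior concentration: (14.5, 46.5, 30.5), total = 91.5.
E[θ_{T3}|data] = α_{T3}/Σα = 30.5/91.5 = 0.3333.

0.3333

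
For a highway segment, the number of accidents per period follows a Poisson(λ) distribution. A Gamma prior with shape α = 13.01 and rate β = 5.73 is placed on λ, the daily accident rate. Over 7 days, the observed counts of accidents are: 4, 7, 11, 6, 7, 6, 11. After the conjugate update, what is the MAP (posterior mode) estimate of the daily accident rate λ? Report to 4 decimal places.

5.0283

With a Gamma(shape α, rate β) prior, the Poisson likelihood is conjugate: the posterior is Gamma(α + ΣXᵢ, β + n).
Sum of counts S = 52 over n = 7 days.
Posterior: Gamma(α+S, β+n) = Gamma(13.01+52, 5.73+7) = Gamma(65.01, 12.73).
Mode of Gamma(α,β) for α≥1 is (α−1)/β = 64.01/12.73 = 5.0283.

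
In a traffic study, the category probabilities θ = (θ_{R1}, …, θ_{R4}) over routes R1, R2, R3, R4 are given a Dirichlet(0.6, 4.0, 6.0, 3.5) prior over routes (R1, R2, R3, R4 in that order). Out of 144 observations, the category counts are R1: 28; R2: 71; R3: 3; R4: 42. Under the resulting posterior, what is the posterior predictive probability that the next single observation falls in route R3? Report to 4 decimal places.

The Dirichlet prior is conjugate to the Multinomial likelihood: each posterior αⱼ = prior αⱼ + observed count nⱼ.
Posterior concentration: (28.6, 75.0, 9.0, 45.5), total = 158.1.
P(next = R3 | data) = α_{R3}/Σα = 0.0569.

0.0569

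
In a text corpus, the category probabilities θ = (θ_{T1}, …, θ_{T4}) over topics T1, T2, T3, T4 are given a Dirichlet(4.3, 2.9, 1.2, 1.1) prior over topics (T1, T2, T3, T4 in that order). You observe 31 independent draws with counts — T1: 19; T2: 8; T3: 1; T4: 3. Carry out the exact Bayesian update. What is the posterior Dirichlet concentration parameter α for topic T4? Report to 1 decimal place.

4.1

The Dirichlet prior is conjugate to the Multinomial likelihood: each posterior αⱼ = prior αⱼ + observed count nⱼ.
Posterior concentration: (23.3, 10.9, 2.2, 4.1), total = 40.5.
α_{T4} = 1.1 + 3 = 4.1.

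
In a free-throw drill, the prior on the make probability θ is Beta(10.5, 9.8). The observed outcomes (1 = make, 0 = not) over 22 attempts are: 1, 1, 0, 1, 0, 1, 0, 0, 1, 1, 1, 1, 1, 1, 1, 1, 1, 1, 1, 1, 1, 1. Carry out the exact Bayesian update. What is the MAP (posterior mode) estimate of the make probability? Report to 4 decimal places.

The Beta prior is conjugate to a Binomial/Bernoulli likelihood; the update adds successes to α and failures to β.
Posterior: Beta(α+k, β+n−k) = Beta(10.5+18, 9.8+4) = Beta(28.5, 13.8).
Mode of Beta(a,b) for a,b>1 is (a−1)/(a+b−2) = 27.5/40.3 = 0.6824.

0.6824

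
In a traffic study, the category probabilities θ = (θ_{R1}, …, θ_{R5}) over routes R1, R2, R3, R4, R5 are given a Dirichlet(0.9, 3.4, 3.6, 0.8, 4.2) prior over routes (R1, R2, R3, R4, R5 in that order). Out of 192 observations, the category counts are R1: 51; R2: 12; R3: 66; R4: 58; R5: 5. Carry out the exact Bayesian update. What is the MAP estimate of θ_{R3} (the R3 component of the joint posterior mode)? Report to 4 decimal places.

0.3432

The Dirichlet prior is conjugate to the Multinomial likelihood: each posterior αⱼ = prior αⱼ + observed count nⱼ.
Posterior concentration: (51.9, 15.4, 69.6, 58.8, 9.2), total = 204.9.
Joint mode component: (α_{R3}−1)/(Σα−K) = 68.6/199.9 = 0.3432.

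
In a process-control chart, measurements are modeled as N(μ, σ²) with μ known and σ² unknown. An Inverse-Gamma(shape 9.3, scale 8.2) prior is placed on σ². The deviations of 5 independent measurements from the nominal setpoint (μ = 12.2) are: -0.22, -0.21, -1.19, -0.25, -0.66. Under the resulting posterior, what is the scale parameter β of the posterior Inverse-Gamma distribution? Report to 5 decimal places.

With known mean μ and an Inverse-Gamma(α, β) prior on σ², the Normal likelihood is conjugate: posterior is Inv-Gamma(α + n/2, β + Σ(xᵢ−μ)²/2).
Σ(xᵢ−μ)² = (-0.22)² + (-0.21)² + (-1.19)² + (-0.25)² + (-0.66)² = 2.0067.
Posterior: Inv-Gamma(9.3 + 5/2, 8.2 + 2.0067/2) = Inv-Gamma(11.80, 9.20335).
Posterior β = 9.20335.

9.20335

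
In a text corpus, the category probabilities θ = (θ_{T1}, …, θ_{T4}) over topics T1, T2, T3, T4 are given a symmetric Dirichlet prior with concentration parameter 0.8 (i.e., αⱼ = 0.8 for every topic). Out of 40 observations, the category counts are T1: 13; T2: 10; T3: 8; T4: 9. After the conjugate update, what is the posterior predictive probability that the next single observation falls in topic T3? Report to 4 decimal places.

The Dirichlet prior is conjugate to the Multinomial likelihood: each posterior αⱼ = prior αⱼ + observed count nⱼ.
Posterior concentration: (13.8, 10.8, 8.8, 9.8), total = 43.2.
P(next = T3 | data) = α_{T3}/Σα = 0.2037.

0.2037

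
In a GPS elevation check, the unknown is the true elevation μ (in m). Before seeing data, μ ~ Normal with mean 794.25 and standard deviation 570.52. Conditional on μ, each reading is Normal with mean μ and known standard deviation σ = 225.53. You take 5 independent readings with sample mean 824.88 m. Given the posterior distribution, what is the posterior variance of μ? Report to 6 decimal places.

For Normal data with known variance σ², a Normal(μ₀, σ₀²) prior on μ is conjugate. Posterior precision = 1/σ₀² + n/σ²; posterior mean is the precision-weighted average of μ₀ and x̄.
σ₀² = 570.52² = 325493.0704, σ² = 225.53² = 50863.7809; σ² + n·σ₀² = 50863.7809 + 5·325493.0704 = 1678329.1329.
Posterior precision = 1/σ₀² + n/σ² = 1/325493.0704 + 5/50863.7809 = (σ² + n·σ₀²)/(σ₀²σ²) = 1678329.1329/(325493.0704·50863.7809); posterior variance σₙ² = σ₀²σ²/(σ² + n·σ₀²) = 325493.0704·50863.7809/1678329.1329 = 9864.458581.

9864.458581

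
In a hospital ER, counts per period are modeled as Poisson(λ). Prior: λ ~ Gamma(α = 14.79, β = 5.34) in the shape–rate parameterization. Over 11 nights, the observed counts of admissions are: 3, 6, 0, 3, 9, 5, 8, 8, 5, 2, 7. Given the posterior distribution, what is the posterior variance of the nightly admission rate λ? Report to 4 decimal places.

With a Gamma(shape α, rate β) prior, the Poisson likelihood is conjugate: the posterior is Gamma(α + ΣXᵢ, β + n).
Sum of counts S = 56 over n = 11 nights.
Posterior: Gamma(α+S, β+n) = Gamma(14.79+56, 5.34+11) = Gamma(70.79, 16.34).
Var = α/β² = 70.79/16.34² = 0.2651.

0.2651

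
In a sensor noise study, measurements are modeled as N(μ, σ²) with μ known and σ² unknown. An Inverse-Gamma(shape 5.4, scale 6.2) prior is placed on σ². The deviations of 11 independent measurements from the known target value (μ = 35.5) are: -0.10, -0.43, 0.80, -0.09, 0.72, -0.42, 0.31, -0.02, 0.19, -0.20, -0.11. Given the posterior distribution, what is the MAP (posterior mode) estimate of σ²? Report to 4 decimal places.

With known mean μ and an Inverse-Gamma(α, β) prior on σ², the Normal likelihood is conjugate: posterior is Inv-Gamma(α + n/2, β + Σ(xᵢ−μ)²/2).
Σ(xᵢ−μ)² = (-0.10)² + (-0.43)² + (0.80)² + (-0.09)² + (0.72)² + (-0.42)² + (0.31)² + (-0.02)² + (0.19)² + (-0.20)² + (-0.11)² = 1.7225.
Posterior: Inv-Gamma(5.4 + 11/2, 6.2 + 1.7225/2) = Inv-Gamma(10.90, 7.06125).
Mode = β/(α+1) = 7.06125/11.90 = 0.5934.

0.5934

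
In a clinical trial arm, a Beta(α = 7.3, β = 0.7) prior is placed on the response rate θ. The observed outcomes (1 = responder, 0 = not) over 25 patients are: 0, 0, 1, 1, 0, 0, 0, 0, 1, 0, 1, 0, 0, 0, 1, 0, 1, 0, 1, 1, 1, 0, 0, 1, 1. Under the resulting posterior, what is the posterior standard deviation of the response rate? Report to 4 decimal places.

The Beta prior is conjugate to a Binomial/Bernoulli likelihood; the update adds successes to α and failures to β.
Posterior: Beta(α+k, β+n−k) = Beta(7.3+11, 0.7+14) = Beta(18.3, 14.7).
Var = αβ/((α+β)²(α+β+1)) = 18.3·14.7/(33.0²·34.0) = 0.00726544; SD = √0.00726544 = 0.0852.

0.0852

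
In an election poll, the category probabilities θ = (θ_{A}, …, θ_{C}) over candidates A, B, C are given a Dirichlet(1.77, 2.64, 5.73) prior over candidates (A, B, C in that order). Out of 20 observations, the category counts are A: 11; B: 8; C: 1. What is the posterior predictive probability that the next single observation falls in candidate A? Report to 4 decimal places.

0.4237

The Dirichlet prior is conjugate to the Multinomial likelihood: each posterior αⱼ = prior αⱼ + observed count nⱼ.
Posterior concentration: (12.77, 10.64, 6.73), total = 30.14.
P(next = A | data) = α_{A}/Σα = 0.4237.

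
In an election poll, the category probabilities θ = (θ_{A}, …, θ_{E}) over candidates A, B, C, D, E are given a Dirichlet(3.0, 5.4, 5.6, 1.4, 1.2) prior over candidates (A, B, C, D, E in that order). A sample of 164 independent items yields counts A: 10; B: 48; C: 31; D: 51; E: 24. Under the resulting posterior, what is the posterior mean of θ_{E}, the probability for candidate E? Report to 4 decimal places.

The Dirichlet prior is conjugate to the Multinomial likelihood: each posterior αⱼ = prior αⱼ + observed count nⱼ.
Posterior concentration: (13.0, 53.4, 36.6, 52.4, 25.2), total = 180.6.
E[θ_{E}|data] = α_{E}/Σα = 25.2/180.6 = 0.1395.

0.1395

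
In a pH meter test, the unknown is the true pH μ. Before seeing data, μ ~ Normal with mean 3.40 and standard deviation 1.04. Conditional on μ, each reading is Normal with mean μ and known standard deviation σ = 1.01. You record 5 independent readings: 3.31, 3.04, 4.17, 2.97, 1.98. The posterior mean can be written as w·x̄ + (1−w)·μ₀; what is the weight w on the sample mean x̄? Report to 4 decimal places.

0.8413

For Normal data with known variance σ², a Normal(μ₀, σ₀²) prior on μ is conjugate. Posterior precision = 1/σ₀² + n/σ²; posterior mean is the precision-weighted average of μ₀ and x̄.
σ₀² = 1.04² = 1.0816, σ² = 1.01² = 1.0201. Prior precision 1/σ₀² = 1/1.0816; data precision n/σ² = 5/1.0201.
w = (n/σ²)/(1/σ₀² + n/σ²) = n·σ₀²/(σ² + n·σ₀²) = 5·1.0816/(1.0201 + 5·1.0816) = 5.408/6.4281 = 0.8413.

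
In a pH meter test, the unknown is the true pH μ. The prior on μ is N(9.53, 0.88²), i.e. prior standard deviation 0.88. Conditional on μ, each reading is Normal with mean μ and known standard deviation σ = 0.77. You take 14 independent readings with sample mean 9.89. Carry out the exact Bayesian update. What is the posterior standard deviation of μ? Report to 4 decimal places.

0.2004

For Normal data with known variance σ², a Normal(μ₀, σ₀²) prior on μ is conjugate. Posterior precision = 1/σ₀² + n/σ²; posterior mean is the precision-weighted average of μ₀ and x̄.
σ₀² = 0.88² = 0.7744, σ² = 0.77² = 0.5929; σ² + n·σ₀² = 0.5929 + 14·0.7744 = 11.4345.
Posterior precision = 1/σ₀² + n/σ² = 1/0.7744 + 14/0.5929 = (σ² + n·σ₀²)/(σ₀²σ²) = 11.4345/(0.7744·0.5929); posterior variance σₙ² = σ₀²σ²/(σ² + n·σ₀²) = 0.7744·0.5929/11.4345 = 0.040154.
Posterior SD = √σₙ² = √(0.7744·0.5929/11.4345) = 0.2004.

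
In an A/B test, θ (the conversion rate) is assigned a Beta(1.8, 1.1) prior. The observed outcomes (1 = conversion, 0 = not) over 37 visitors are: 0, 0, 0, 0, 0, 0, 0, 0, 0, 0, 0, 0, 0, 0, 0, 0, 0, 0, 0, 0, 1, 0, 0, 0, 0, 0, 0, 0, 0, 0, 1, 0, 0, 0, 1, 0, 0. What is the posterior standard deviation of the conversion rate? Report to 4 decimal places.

The Beta prior is conjugate to a Binomial/Bernoulli likelihood; the update adds successes to α and failures to β.
Posterior: Beta(α+k, β+n−k) = Beta(1.8+3, 1.1+34) = Beta(4.8, 35.1).
Var = αβ/((α+β)²(α+β+1)) = 4.8·35.1/(39.9²·40.9) = 0.00258749; SD = √0.00258749 = 0.0509.

0.0509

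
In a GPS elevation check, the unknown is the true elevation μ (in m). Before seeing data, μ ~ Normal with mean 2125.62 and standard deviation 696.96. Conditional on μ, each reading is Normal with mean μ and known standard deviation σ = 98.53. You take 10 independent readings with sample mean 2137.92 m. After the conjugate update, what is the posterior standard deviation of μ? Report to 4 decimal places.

For Normal data with known variance σ², a Normal(μ₀, σ₀²) prior on μ is conjugate. Posterior precision = 1/σ₀² + n/σ²; posterior mean is the precision-weighted average of μ₀ and x̄.
σ₀² = 696.96² = 485753.2416, σ² = 98.53² = 9708.1609; σ² + n·σ₀² = 9708.1609 + 10·485753.2416 = 4867240.5769.
Posterior precision = 1/σ₀² + n/σ² = 1/485753.2416 + 10/9708.1609 = (σ² + n·σ₀²)/(σ₀²σ²) = 4867240.5769/(485753.2416·9708.1609); posterior variance σₙ² = σ₀²σ²/(σ² + n·σ₀²) = 485753.2416·9708.1609/4867240.5769 = 968.879708.
Posterior SD = √σₙ² = √(485753.2416·9708.1609/4867240.5769) = 31.1268.

31.1268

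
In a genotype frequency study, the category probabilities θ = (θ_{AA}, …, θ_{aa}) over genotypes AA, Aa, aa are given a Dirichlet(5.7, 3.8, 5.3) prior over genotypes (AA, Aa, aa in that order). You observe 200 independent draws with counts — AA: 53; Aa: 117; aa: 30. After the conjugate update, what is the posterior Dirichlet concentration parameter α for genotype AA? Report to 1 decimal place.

The Dirichlet prior is conjugate to the Multinomial likelihood: each posterior αⱼ = prior αⱼ + observed count nⱼ.
Posterior concentration: (58.7, 120.8, 35.3), total = 214.8.
α_{AA} = 5.7 + 53 = 58.7.

58.7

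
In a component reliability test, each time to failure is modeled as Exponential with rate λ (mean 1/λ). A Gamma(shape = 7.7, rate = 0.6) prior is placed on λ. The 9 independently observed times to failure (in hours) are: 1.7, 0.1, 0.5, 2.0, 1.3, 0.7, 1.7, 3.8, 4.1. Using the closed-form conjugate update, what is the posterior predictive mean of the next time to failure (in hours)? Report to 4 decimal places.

1.0510

With a Gamma(shape α, rate β) prior on the exponential rate λ, the posterior after n observations with total T = Σxᵢ is Gamma(α+n, β+T).
Sum of observations T = 15.9 hours; n = 9.
Posterior: Gamma(7.7+9, 0.6+15.9) = Gamma(16.7, 16.5).
The predictive distribution for the next observation is Lomax; its mean is β/(α−1) = 16.5/15.7 = 1.0510.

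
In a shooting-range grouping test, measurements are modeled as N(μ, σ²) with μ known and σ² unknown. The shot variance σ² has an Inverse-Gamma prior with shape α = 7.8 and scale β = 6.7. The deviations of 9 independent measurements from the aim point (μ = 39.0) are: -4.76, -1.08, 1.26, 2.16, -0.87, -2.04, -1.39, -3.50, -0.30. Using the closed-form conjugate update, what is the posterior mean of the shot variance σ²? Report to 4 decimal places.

2.7729

With known mean μ and an Inverse-Gamma(α, β) prior on σ², the Normal likelihood is conjugate: posterior is Inv-Gamma(α + n/2, β + Σ(xᵢ−μ)²/2).
Σ(xᵢ−μ)² = (-4.76)² + (-1.08)² + (1.26)² + (2.16)² + (-0.87)² + (-2.04)² + (-1.39)² + (-3.50)² + (-0.30)² = 49.2678.
Posterior: Inv-Gamma(7.8 + 9/2, 6.7 + 49.2678/2) = Inv-Gamma(12.30, 31.33390).
E[σ²|data] = β/(α−1) = 31.33390/11.30 = 2.7729.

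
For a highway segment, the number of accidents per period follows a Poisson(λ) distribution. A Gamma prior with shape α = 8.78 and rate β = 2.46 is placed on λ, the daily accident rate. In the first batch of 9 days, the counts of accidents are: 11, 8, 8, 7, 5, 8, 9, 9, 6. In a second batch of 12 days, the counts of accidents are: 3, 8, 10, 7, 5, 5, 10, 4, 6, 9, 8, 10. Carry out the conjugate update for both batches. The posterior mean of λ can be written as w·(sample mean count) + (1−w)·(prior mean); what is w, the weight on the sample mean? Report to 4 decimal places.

With a Gamma(shape α, rate β) prior, the Poisson likelihood is conjugate: the posterior is Gamma(α + ΣXᵢ, β + n).
Total number of days: n = 9 + 12 = 21.
Posterior mean = (α₀+S)/(β₀+n) = [n/(β₀+n)]·(S/n) + [β₀/(β₀+n)]·(α₀/β₀), so only n and β₀ enter the weight.
Weight on data w = n/(β₀+n) = 21/(2.46+21) = 21/23.46 = 0.8951.

0.8951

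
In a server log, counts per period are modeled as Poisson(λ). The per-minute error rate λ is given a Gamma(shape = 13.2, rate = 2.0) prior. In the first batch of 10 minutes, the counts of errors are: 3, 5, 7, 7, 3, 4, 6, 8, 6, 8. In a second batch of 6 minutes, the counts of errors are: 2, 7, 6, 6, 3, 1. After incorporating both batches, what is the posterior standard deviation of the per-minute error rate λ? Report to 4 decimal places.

0.5421

With a Gamma(shape α, rate β) prior, the Poisson likelihood is conjugate: the posterior is Gamma(α + ΣXᵢ, β + n).
Batch 1: sum of counts S = 57 over n = 10 minutes.
After batch 1: Gamma(α+S, β+n) = Gamma(13.2+57, 2.0+10) = Gamma(70.2, 12.0).
Batch 2: sum of counts S = 25 over n = 6 minutes.
After batch 2: Gamma(α+S, β+n) = Gamma(70.2+25, 12.0+6) = Gamma(95.2, 18.0).
SD = √α/β = √95.2/18.0 = 0.5421.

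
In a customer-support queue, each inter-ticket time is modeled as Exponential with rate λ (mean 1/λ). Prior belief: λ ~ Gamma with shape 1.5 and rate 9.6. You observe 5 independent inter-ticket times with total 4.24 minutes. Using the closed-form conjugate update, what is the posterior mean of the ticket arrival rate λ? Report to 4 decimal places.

0.4697

With a Gamma(shape α, rate β) prior on the exponential rate λ, the posterior after n observations with total T = Σxᵢ is Gamma(α+n, β+T).
Posterior: Gamma(1.5+5, 9.6+4.24) = Gamma(6.5, 13.84).
Posterior mean of λ = α/β = 6.5/13.84 = 0.4697.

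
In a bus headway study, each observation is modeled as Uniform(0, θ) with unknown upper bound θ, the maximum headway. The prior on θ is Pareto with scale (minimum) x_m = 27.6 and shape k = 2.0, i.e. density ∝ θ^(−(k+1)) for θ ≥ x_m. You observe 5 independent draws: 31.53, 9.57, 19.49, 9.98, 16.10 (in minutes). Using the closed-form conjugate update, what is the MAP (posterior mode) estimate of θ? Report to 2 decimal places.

31.53

A Pareto(scale x_m, shape k) prior on the upper bound θ of Uniform(0, θ) is conjugate: posterior is Pareto(max(x_m, max xᵢ), k + n).
Sample maximum = 31.53; prior scale x_m = 27.6 → posterior scale = max = 31.53.
Posterior shape = 2.0 + 5 = 7.0.
The Pareto density is decreasing on [x_m, ∞), so the mode is x_m = 31.53.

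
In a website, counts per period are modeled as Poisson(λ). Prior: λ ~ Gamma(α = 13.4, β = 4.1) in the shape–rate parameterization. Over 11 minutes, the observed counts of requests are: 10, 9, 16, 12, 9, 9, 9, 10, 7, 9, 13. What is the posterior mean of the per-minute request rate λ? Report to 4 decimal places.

With a Gamma(shape α, rate β) prior, the Poisson likelihood is conjugate: the posterior is Gamma(α + ΣXᵢ, β + n).
Sum of counts S = 113 over n = 11 minutes.
Posterior: Gamma(α+S, β+n) = Gamma(13.4+113, 4.1+11) = Gamma(126.4, 15.1).
Posterior mean = α/β = 126.4/15.1 = 8.3709.

8.3709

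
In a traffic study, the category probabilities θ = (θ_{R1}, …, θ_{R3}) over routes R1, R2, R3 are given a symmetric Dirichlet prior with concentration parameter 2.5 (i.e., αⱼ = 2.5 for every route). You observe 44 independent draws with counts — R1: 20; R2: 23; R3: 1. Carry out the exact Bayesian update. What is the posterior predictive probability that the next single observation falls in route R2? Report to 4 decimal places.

The Dirichlet prior is conjugate to the Multinomial likelihood: each posterior αⱼ = prior αⱼ + observed count nⱼ.
Posterior concentration: (22.5, 25.5, 3.5), total = 51.5.
P(next = R2 | data) = α_{R2}/Σα = 0.4951.

0.4951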